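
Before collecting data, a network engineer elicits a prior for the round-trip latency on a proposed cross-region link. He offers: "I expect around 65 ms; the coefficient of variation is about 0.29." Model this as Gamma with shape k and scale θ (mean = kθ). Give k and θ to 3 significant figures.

k ≈ 11.9, θ ≈ 5.47

For Gamma(k, scale θ): mean = kθ, variance = kθ², so CV = 1/√k.
CV = 0.29, hence k = 1/CV² = 11.9.
Then θ = mean/k = 65/11.9 = 5.47.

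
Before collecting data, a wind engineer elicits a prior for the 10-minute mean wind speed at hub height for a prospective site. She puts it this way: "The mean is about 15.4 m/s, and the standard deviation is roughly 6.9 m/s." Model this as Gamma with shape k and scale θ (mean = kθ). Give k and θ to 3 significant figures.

k ≈ 4.98, θ ≈ 3.09

For Gamma(k, scale θ): mean = kθ, variance = kθ², so CV = 1/√k.
CV = SD/mean = 6.9/15.4 = 0.4481, hence k = 1/CV² = 4.98.
Then θ = mean/k = 15.4/4.98 = 3.09.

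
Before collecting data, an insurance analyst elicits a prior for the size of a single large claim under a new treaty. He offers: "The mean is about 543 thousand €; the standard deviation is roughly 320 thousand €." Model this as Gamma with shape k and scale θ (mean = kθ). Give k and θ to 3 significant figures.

k ≈ 2.88, θ ≈ 189

For Gamma(k, scale θ): mean = kθ, variance = kθ², so CV = 1/√k.
CV = SD/mean = 320/543 = 0.5893, hence k = 1/CV² = 2.88.
Then θ = mean/k = 543/2.88 = 189.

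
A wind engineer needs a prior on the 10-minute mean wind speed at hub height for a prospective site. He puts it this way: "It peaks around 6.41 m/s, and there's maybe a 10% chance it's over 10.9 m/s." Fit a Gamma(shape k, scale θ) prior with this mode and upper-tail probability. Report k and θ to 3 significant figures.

k ≈ 7.72, θ ≈ 0.954

Gamma(k,θ) with k>1 has mode (k−1)θ, so θ = 6.41/(k−1).
Need P(X < 10.9) = 0.9 with θ tied to k this way. Start at k = 2, θ = 6.41: P(X<10.9) ≈ 0.507.
Too low — raise k to concentrate. Iterating converges to k ≈ 7.72.
Then θ = 6.41/(7.72−1) ≈ 0.954.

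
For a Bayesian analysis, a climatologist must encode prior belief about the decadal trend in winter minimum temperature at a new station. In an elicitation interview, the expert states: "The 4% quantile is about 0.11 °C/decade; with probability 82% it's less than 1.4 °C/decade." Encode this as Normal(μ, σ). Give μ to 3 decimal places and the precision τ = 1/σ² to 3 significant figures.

The p-quantile of Normal(μ,σ) is μ + z_p·σ, with z_{0.04} = -1.751 and z_{0.82} = 0.9154.
Eliminate σ: μ = (z₂·x₁ − z₁·x₂)/(z₂ − z₁) = (0.9154·0.11 − (-1.751)·1.4)/2.666 = 0.957.
Then σ = (x₂ − x₁)/(z₂ − z₁) = (1.4 − 0.11)/2.666 = 0.484.
Precision τ = 1/σ² = 1/0.4839² = 4.27.

μ = 0.957, τ = 4.27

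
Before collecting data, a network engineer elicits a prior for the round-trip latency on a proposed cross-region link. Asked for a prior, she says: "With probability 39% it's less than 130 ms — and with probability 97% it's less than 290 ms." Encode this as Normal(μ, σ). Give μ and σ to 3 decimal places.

μ = 150.689, σ = 74.070

For Normal(μ,σ), the p-quantile is μ + z_p·σ. Here z_{0.39} = -0.2793, z_{0.97} = 1.881.
So 130 = μ − 0.2793σ and 290 = μ + 1.881σ.
Subtracting: σ = (290 − 130)/(1.881 − (-0.2793)) = 74.070.
Then μ = 130 − (-0.2793)·74.070 = 150.689.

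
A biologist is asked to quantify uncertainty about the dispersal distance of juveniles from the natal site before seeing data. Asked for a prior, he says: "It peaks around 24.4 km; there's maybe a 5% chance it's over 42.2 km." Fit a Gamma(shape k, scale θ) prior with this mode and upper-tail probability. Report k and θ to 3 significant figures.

Gamma(k,θ) with k>1 has mode (k−1)θ, so θ = 24.4/(k−1).
Need P(X < 42.2) = 0.95 with θ tied to k this way. Start at k = 2, θ = 24.4: P(X<42.2) ≈ 0.516.
Too low — raise k to concentrate. Iterating converges to k ≈ 10.3.
Then θ = 24.4/(10.3−1) ≈ 2.62.

k ≈ 10.3, θ ≈ 2.62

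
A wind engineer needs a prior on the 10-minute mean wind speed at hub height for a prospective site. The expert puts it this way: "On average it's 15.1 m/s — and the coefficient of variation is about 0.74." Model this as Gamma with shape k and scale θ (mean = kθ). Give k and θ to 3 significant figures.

k ≈ 1.83, θ ≈ 8.27

For Gamma(k, scale θ): mean = kθ, variance = kθ², so CV = 1/√k.
CV = 0.74, hence k = 1/CV² = 1.83.
Then θ = mean/k = 15.1/1.83 = 8.27.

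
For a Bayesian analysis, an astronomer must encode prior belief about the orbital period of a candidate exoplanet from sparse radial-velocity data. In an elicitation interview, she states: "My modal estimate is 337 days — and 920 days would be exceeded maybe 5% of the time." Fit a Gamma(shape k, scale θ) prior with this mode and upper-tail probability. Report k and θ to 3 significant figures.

k ≈ 3.66, θ ≈ 127

Gamma(k,θ) with k>1 has mode (k−1)θ, so θ = 337/(k−1).
Need P(X < 920) = 0.95 with θ tied to k this way. Start at k = 2, θ = 337: P(X<920) ≈ 0.757.
Too low — raise k to concentrate. Iterating converges to k ≈ 3.66.
Then θ = 337/(3.66−1) ≈ 127.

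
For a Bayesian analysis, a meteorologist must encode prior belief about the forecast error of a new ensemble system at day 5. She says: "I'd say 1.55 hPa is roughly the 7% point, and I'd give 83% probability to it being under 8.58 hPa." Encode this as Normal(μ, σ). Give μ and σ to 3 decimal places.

μ = 5.820, σ = 2.893

For Normal(μ,σ), the p-quantile is μ + z_p·σ. Here z_{0.07} = -1.476, z_{0.83} = 0.9542.
So 1.55 = μ − 1.476σ and 8.58 = μ + 0.9542σ.
Subtracting: σ = (8.58 − 1.55)/(0.9542 − (-1.476)) = 2.893.
Then μ = 1.55 − (-1.476)·2.893 = 5.820.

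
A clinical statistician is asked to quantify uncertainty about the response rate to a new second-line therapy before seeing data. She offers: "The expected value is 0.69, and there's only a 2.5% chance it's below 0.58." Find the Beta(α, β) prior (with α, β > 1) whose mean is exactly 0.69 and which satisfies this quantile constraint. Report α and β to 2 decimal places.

With mean 0.69 fixed, write α = 0.69s, β = 0.31s where s = α+β.
Need P(θ < 0.58) = 0.025 under Beta(0.69s, 0.31s). Normal approximation: (q−m)/√(m(1−m)/s) ≈ z_{0.025} = -1.96, so s ≈ 0.69·0.31·(-1.96)²/(0.58−0.69)² = 67.9.
At s = 67.9: P(θ<0.58) ≈ 0.029. Adjusting to match 0.025 gives s ≈ 72.88.
So α = 0.69·72.88 ≈ 50.29, β = 0.31·72.88 ≈ 22.59.

α ≈ 50.29, β ≈ 22.59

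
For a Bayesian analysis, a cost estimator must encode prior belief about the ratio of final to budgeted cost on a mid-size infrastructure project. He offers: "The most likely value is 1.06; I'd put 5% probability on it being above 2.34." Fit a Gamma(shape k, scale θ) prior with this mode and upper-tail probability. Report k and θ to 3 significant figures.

Gamma(k,θ) with k>1 has mode (k−1)θ, so θ = 1.06/(k−1).
Need P(X < 2.34) = 0.95 with θ tied to k this way. Start at k = 2, θ = 1.06: P(X<2.34) ≈ 0.647.
Too low — raise k to concentrate. Iterating converges to k ≈ 5.39.
Then θ = 1.06/(5.39−1) ≈ 0.242.

k ≈ 5.39, θ ≈ 0.242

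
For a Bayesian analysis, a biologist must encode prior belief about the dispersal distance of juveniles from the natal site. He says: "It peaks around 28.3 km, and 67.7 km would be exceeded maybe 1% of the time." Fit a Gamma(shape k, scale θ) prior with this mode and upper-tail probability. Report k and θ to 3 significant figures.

Gamma(k,θ) with k>1 has mode (k−1)θ, so θ = 28.3/(k−1).
Need P(X < 67.7) = 0.99 with θ tied to k this way. Start at k = 2, θ = 28.3: P(X<67.7) ≈ 0.690.
Too low — raise k to concentrate. Iterating converges to k ≈ 7.23.
Then θ = 28.3/(7.23−1) ≈ 4.54.

k ≈ 7.23, θ ≈ 4.54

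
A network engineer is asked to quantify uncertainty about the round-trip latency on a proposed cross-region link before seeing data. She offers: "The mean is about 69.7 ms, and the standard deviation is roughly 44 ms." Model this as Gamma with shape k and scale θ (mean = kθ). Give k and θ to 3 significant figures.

For Gamma(k, scale θ): mean = kθ, variance = kθ², so CV = 1/√k.
CV = SD/mean = 44/69.7 = 0.6313, hence k = 1/CV² = 2.51.
Then θ = mean/k = 69.7/2.51 = 27.8.

k ≈ 2.51, θ ≈ 27.8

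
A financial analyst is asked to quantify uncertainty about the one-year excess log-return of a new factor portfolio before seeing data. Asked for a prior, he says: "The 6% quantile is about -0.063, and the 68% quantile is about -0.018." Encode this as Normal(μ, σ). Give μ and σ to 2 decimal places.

The p-quantile of Normal(μ,σ) is μ + z_p·σ, with z_{0.06} = -1.555 and z_{0.68} = 0.4677.
Eliminate σ: μ = (z₂·x₁ − z₁·x₂)/(z₂ − z₁) = (0.4677·-0.063 − (-1.555)·-0.018)/2.022 = -0.03.
Then σ = (x₂ − x₁)/(z₂ − z₁) = (-0.018 − -0.063)/2.022 = 0.02.

μ = -0.03, σ = 0.02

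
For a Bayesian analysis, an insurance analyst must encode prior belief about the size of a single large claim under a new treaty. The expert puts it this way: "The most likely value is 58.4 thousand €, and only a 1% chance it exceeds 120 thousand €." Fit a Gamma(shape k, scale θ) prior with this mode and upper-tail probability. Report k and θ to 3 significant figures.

Gamma(k,θ) with k>1 has mode (k−1)θ, so θ = 58.4/(k−1).
Need P(X < 120) = 0.99 with θ tied to k this way. Start at k = 2, θ = 58.4: P(X<120) ≈ 0.609.
Too low — raise k to concentrate. Iterating converges to k ≈ 10.4.
Then θ = 58.4/(10.4−1) ≈ 6.2.

k ≈ 10.4, θ ≈ 6.2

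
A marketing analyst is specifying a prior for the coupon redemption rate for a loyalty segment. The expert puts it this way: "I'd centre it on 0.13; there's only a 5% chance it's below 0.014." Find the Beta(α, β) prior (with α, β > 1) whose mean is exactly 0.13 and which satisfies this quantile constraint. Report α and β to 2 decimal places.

With mean 0.13 fixed, write α = 0.13s, β = 0.87s where s = α+β.
Need P(θ < 0.014) = 0.05 under Beta(0.13s, 0.87s). Normal approximation: (q−m)/√(m(1−m)/s) ≈ z_{0.05} = -1.64, so s ≈ 0.13·0.87·(-1.64)²/(0.014−0.13)² = 22.7.
At s = 22.7: P(θ<0.014) ≈ 0.004. Adjusting to match 0.05 gives s ≈ 10.30.
So α = 0.13·10.30 ≈ 1.34, β = 0.87·10.30 ≈ 8.96.

α ≈ 1.34, β ≈ 8.96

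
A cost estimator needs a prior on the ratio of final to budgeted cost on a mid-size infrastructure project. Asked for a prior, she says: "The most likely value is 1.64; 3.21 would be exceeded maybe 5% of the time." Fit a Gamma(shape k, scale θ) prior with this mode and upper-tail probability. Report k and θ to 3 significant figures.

k ≈ 7.15, θ ≈ 0.267

Gamma(k,θ) with k>1 has mode (k−1)θ, so θ = 1.64/(k−1).
Need P(X < 3.21) = 0.95 with θ tied to k this way. Start at k = 2, θ = 1.64: P(X<3.21) ≈ 0.582.
Too low — raise k to concentrate. Iterating converges to k ≈ 7.15.
Then θ = 1.64/(7.15−1) ≈ 0.267.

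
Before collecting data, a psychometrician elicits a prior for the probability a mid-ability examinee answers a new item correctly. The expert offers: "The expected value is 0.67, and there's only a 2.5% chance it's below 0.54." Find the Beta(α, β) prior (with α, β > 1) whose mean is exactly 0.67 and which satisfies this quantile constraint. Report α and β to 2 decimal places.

α ≈ 35.98, β ≈ 17.72

With mean 0.67 fixed, write α = 0.67s, β = 0.33s where s = α+β.
Need P(θ < 0.54) = 0.025 under Beta(0.67s, 0.33s). Normal approximation: (q−m)/√(m(1−m)/s) ≈ z_{0.025} = -1.96, so s ≈ 0.67·0.33·(-1.96)²/(0.54−0.67)² = 50.3.
At s = 50.3: P(θ<0.54) ≈ 0.029. Adjusting to match 0.025 gives s ≈ 53.70.
So α = 0.67·53.70 ≈ 35.98, β = 0.33·53.70 ≈ 17.72.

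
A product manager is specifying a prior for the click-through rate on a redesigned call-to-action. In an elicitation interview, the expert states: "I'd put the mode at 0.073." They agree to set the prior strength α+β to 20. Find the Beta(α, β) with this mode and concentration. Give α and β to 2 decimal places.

For α,β > 1 the Beta mode is (α−1)/(α+β−2). With α+β = 20, the mode is (α−1)/18.
Set (α−1)/18 = 0.073 → α = 1 + 0.073·18 = 2.31.
β = 20 − α = 17.69.

α = 2.31, β = 17.69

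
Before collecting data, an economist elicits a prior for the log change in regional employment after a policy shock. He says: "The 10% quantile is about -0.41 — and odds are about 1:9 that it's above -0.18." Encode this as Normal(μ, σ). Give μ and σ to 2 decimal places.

The p-quantile of Normal(μ,σ) is μ + z_p·σ, with z_{0.1} = -1.282 and z_{0.9} = 1.282.
Eliminate σ: μ = (z₂·x₁ − z₁·x₂)/(z₂ − z₁) = (1.282·-0.41 − (-1.282)·-0.18)/2.563 = -0.29.
Then σ = (x₂ − x₁)/(z₂ − z₁) = (-0.18 − -0.41)/2.563 = 0.09.

μ = -0.29, σ = 0.09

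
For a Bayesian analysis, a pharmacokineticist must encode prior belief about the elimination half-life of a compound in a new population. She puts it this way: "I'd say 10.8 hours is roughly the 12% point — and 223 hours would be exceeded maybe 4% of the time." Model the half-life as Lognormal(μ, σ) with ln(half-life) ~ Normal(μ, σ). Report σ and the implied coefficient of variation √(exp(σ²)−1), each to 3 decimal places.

σ ≈ 1.035, CV ≈ 1.385

If T ~ Lognormal(μ,σ) then ln T ~ Normal(μ,σ), so the p-quantile of ln T is μ + z_p·σ.
ln(10.8) = 2.38 and ln(223) = 5.407; z_{0.12} = -1.175, z_{0.96} = 1.751.
σ = (5.407 − 2.38)/(1.751 − (-1.175)) = 1.035.
μ = 2.38 − (-1.175)·1.035 = 3.595.
CV = √(exp(σ²)−1) = √(exp(1.0709)−1) = 1.385.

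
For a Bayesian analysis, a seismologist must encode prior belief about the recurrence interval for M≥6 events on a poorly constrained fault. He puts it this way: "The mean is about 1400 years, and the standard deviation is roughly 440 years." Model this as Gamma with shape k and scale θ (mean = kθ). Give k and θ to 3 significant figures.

k ≈ 10.1, θ ≈ 138

For Gamma(k, scale θ): mean = kθ, variance = kθ², so CV = 1/√k.
CV = SD/mean = 440/1400 = 0.3143, hence k = 1/CV² = 10.1.
Then θ = mean/k = 1400/10.1 = 138.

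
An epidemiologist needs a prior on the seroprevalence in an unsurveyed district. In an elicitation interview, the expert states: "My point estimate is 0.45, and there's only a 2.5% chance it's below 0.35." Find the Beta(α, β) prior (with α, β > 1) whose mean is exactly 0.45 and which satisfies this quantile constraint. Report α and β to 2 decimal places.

α ≈ 41.26, β ≈ 50.43

With mean 0.45 fixed, write α = 0.45s, β = 0.55s where s = α+β.
Need P(θ < 0.35) = 0.025 under Beta(0.45s, 0.55s). Normal approximation: (q−m)/√(m(1−m)/s) ≈ z_{0.025} = -1.96, so s ≈ 0.45·0.55·(-1.96)²/(0.35−0.45)² = 95.1.
At s = 95.1: P(θ<0.35) ≈ 0.023. Adjusting to match 0.025 gives s ≈ 91.70.
So α = 0.45·91.70 ≈ 41.26, β = 0.55·91.70 ≈ 50.43.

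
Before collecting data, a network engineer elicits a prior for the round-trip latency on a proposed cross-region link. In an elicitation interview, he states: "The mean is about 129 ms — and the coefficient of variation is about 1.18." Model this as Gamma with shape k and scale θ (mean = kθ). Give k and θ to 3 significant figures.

k ≈ 0.718, θ ≈ 180

For Gamma(k, scale θ): mean = kθ, variance = kθ², so CV = 1/√k.
CV = 1.18, hence k = 1/CV² = 0.718.
Then θ = mean/k = 129/0.718 = 180.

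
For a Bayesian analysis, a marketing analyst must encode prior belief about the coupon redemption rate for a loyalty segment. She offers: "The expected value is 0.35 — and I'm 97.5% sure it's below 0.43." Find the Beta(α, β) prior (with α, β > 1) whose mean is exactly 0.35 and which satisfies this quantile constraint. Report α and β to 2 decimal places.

α ≈ 49.75, β ≈ 92.39

With mean 0.35 fixed, write α = 0.35s, β = 0.65s where s = α+β.
Need P(θ < 0.43) = 0.975 under Beta(0.35s, 0.65s). Normal approximation: (q−m)/√(m(1−m)/s) ≈ z_{0.975} = 1.96, so s ≈ 0.35·0.65·(1.96)²/(0.43−0.35)² = 136.6.
At s = 136.6: P(θ<0.43) ≈ 0.973. Adjusting to match 0.975 gives s ≈ 142.14.
So α = 0.35·142.14 ≈ 49.75, β = 0.65·142.14 ≈ 92.39.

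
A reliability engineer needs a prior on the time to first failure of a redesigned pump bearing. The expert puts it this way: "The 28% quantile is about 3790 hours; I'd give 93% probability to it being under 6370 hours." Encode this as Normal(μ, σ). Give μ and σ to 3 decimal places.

μ = 4520.451, σ = 1253.259

For Normal(μ,σ), the p-quantile is μ + z_p·σ. Here z_{0.28} = -0.5828, z_{0.93} = 1.476.
So 3790 = μ − 0.5828σ and 6370 = μ + 1.476σ.
Subtracting: σ = (6370 − 3790)/(1.476 − (-0.5828)) = 1253.259.
Then μ = 3790 − (-0.5828)·1253.259 = 4520.451.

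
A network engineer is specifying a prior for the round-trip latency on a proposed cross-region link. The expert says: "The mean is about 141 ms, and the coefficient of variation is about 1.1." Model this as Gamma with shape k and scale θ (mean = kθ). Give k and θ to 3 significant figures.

For Gamma(k, scale θ): mean = kθ, variance = kθ², so CV = 1/√k.
CV = 1.1, hence k = 1/CV² = 0.826.
Then θ = mean/k = 141/0.826 = 171.

k ≈ 0.826, θ ≈ 171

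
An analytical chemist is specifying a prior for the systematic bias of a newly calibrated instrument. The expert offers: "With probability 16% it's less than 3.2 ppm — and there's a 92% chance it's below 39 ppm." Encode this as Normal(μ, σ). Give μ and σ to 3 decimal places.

For Normal(μ,σ), the p-quantile is μ + z_p·σ. Here z_{0.16} = -0.9945, z_{0.92} = 1.405.
So 3.2 = μ − 0.9945σ and 39 = μ + 1.405σ.
Subtracting: σ = (39 − 3.2)/(1.405 − (-0.9945)) = 14.920.
Then μ = 3.2 − (-0.9945)·14.920 = 18.037.

μ = 18.037, σ = 14.920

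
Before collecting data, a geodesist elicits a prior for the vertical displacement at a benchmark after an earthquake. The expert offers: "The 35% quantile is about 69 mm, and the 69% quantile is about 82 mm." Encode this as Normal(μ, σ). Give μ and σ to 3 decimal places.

For Normal(μ,σ), the p-quantile is μ + z_p·σ. Here z_{0.35} = -0.3853, z_{0.69} = 0.4959.
So 69 = μ − 0.3853σ and 82 = μ + 0.4959σ.
Subtracting: σ = (82 − 69)/(0.4959 − (-0.3853)) = 14.753.
Then μ = 69 − (-0.3853)·14.753 = 74.685.

μ = 74.685, σ = 14.753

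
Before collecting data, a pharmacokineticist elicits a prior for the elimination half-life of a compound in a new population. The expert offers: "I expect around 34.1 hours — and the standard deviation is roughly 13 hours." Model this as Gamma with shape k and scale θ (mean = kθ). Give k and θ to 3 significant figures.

k ≈ 6.88, θ ≈ 4.96

For Gamma(k, scale θ): mean = kθ, variance = kθ², so CV = 1/√k.
CV = SD/mean = 13/34.1 = 0.3812, hence k = 1/CV² = 6.88.
Then θ = mean/k = 34.1/6.88 = 4.96.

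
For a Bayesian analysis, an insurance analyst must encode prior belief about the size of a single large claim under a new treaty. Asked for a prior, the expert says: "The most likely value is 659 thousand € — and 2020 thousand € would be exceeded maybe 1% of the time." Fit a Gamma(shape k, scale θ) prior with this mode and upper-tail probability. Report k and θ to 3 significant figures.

Gamma(k,θ) with k>1 has mode (k−1)θ, so θ = 659/(k−1).
Need P(X < 2020) = 0.99 with θ tied to k this way. Start at k = 2, θ = 659: P(X<2020) ≈ 0.810.
Too low — raise k to concentrate. Iterating converges to k ≈ 4.57.
Then θ = 659/(4.57−1) ≈ 185.

k ≈ 4.57, θ ≈ 185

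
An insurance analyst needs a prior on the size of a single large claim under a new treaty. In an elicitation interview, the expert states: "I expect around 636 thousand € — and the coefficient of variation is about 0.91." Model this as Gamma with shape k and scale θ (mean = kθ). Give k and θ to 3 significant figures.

k ≈ 1.21, θ ≈ 527

For Gamma(k, scale θ): mean = kθ, variance = kθ², so CV = 1/√k.
CV = 0.91, hence k = 1/CV² = 1.21.
Then θ = mean/k = 636/1.21 = 527.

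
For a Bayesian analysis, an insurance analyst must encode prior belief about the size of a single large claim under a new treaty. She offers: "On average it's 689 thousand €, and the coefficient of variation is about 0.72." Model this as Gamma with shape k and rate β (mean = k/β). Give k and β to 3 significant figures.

For Gamma(k, rate β): mean = k/β, variance = k/β², so CV = 1/√k.
CV = 0.72, hence k = 1/CV² = 1.93.
Then β = k/mean = 1.93/689 = 0.0028.

k ≈ 1.93, β ≈ 0.0028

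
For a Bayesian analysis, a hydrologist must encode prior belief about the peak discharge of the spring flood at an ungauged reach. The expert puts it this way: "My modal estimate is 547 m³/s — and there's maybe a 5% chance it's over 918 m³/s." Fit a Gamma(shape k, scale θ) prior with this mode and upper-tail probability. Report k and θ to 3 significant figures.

Gamma(k,θ) with k>1 has mode (k−1)θ, so θ = 547/(k−1).
Need P(X < 918) = 0.95 with θ tied to k this way. Start at k = 2, θ = 547: P(X<918) ≈ 0.500.
Too low — raise k to concentrate. Iterating converges to k ≈ 11.4.
Then θ = 547/(11.4−1) ≈ 52.5.

k ≈ 11.4, θ ≈ 52.5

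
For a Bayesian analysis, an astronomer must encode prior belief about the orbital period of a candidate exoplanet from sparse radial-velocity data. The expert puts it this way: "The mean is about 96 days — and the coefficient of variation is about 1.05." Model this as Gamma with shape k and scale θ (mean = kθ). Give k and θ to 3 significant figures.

k ≈ 0.907, θ ≈ 106

For Gamma(k, scale θ): mean = kθ, variance = kθ², so CV = 1/√k.
CV = 1.05, hence k = 1/CV² = 0.907.
Then θ = mean/k = 96/0.907 = 106.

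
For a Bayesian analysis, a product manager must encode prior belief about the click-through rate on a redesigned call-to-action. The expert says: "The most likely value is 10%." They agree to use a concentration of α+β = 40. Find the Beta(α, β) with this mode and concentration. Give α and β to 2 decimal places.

For α,β > 1 the Beta mode is (α−1)/(α+β−2). With α+β = 40, the mode is (α−1)/38.
Set (α−1)/38 = 0.1 → α = 1 + 0.1·38 = 4.80.
β = 40 − α = 35.20.

α = 4.80, β = 35.20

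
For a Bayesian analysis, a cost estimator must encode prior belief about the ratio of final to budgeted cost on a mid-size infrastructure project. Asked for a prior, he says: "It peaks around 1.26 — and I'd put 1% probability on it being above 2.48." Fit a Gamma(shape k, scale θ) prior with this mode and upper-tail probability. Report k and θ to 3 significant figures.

k ≈ 11.7, θ ≈ 0.117

Gamma(k,θ) with k>1 has mode (k−1)θ, so θ = 1.26/(k−1).
Need P(X < 2.48) = 0.99 with θ tied to k this way. Start at k = 2, θ = 1.26: P(X<2.48) ≈ 0.585.
Too low — raise k to concentrate. Iterating converges to k ≈ 11.7.
Then θ = 1.26/(11.7−1) ≈ 0.117.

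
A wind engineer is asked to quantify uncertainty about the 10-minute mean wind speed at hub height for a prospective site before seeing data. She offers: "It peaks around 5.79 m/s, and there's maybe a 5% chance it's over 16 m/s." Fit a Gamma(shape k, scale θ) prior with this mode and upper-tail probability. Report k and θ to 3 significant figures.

k ≈ 3.6, θ ≈ 2.23

Gamma(k,θ) with k>1 has mode (k−1)θ, so θ = 5.79/(k−1).
Need P(X < 16) = 0.95 with θ tied to k this way. Start at k = 2, θ = 5.79: P(X<16) ≈ 0.763.
Too low — raise k to concentrate. Iterating converges to k ≈ 3.6.
Then θ = 5.79/(3.6−1) ≈ 2.23.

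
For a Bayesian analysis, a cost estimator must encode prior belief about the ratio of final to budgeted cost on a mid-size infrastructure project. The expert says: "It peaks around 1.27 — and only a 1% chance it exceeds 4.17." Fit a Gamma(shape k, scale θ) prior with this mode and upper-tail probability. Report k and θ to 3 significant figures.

Gamma(k,θ) with k>1 has mode (k−1)θ, so θ = 1.27/(k−1).
Need P(X < 4.17) = 0.99 with θ tied to k this way. Start at k = 2, θ = 1.27: P(X<4.17) ≈ 0.839.
Too low — raise k to concentrate. Iterating converges to k ≈ 4.11.
Then θ = 1.27/(4.11−1) ≈ 0.408.

k ≈ 4.11, θ ≈ 0.408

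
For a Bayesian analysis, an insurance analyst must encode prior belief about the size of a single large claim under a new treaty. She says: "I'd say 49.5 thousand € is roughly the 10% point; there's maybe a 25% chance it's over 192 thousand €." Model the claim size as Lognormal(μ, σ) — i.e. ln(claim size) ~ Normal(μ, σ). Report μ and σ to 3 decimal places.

μ ≈ 4.790, σ ≈ 0.693

If T ~ Lognormal(μ,σ) then ln T ~ Normal(μ,σ), so the p-quantile of ln T is μ + z_p·σ.
ln(49.5) = 3.902 and ln(192) = 5.257; z_{0.1} = -1.282, z_{0.75} = 0.6745.
σ = (5.257 − 3.902)/(0.6745 − (-1.282)) = 0.693.
μ = 3.902 − (-1.282)·0.693 = 4.790.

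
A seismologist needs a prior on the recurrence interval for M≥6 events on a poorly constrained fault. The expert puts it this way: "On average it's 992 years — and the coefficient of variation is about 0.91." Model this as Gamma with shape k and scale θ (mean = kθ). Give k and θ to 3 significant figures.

For Gamma(k, scale θ): mean = kθ, variance = kθ², so CV = 1/√k.
CV = 0.91, hence k = 1/CV² = 1.21.
Then θ = mean/k = 992/1.21 = 821.

k ≈ 1.21, θ ≈ 821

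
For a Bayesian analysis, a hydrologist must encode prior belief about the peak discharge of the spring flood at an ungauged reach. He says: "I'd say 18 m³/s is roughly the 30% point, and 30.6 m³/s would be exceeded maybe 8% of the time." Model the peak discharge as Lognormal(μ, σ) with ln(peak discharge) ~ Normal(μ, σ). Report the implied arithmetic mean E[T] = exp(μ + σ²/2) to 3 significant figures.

If T ~ Lognormal(μ,σ) then ln T ~ Normal(μ,σ), so the p-quantile of ln T is μ + z_p·σ.
ln(18) = 2.89 and ln(30.6) = 3.421; z_{0.3} = -0.5244, z_{0.92} = 1.405.
σ = (3.421 − 2.89)/(1.405 − (-0.5244)) = 0.275.
μ = 2.89 − (-0.5244)·0.275 = 3.035.
E[T] = exp(μ + σ²/2) = exp(3.035 + 0.0378) = 21.6 m³/s.

E[T] ≈ 21.6 m³/s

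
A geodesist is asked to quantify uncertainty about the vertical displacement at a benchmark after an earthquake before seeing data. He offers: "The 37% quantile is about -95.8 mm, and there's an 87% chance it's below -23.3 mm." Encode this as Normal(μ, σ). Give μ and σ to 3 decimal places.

μ = -79.301, σ = 49.717

The p-quantile of Normal(μ,σ) is μ + z_p·σ, with z_{0.37} = -0.3319 and z_{0.87} = 1.126.
Eliminate σ: μ = (z₂·x₁ − z₁·x₂)/(z₂ − z₁) = (1.126·-95.8 − (-0.3319)·-23.3)/1.458 = -79.301.
Then σ = (x₂ − x₁)/(z₂ − z₁) = (-23.3 − -95.8)/1.458 = 49.717.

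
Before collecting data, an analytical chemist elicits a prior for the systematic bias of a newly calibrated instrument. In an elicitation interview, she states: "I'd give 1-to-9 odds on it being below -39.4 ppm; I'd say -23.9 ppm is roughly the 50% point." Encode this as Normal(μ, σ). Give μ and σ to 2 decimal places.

μ = -23.90, σ = 12.09

The p-quantile of Normal(μ,σ) is μ + z_p·σ, with z_{0.1} = -1.282 and z_{0.5} = 0.
Eliminate σ: μ = (z₂·x₁ − z₁·x₂)/(z₂ − z₁) = (0·-39.4 − (-1.282)·-23.9)/1.282 = -23.90.
Then σ = (x₂ − x₁)/(z₂ − z₁) = (-23.9 − -39.4)/1.282 = 12.09.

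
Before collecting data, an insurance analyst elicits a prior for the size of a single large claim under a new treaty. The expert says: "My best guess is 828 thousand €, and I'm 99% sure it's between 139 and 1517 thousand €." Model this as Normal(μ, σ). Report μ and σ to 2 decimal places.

μ = 828.00, σ = 267.49

A symmetric 99% interval runs μ ± z·σ with z = 2.576.
Half-width = 689, so σ = 689/2.576 = 267.49.
μ is the stated best guess, 828.00.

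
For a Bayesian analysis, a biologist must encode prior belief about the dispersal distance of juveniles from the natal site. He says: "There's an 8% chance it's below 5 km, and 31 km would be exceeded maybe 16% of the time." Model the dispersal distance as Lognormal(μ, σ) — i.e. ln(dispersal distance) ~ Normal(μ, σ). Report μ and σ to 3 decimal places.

μ ≈ 2.678, σ ≈ 0.760

If T ~ Lognormal(μ,σ) then ln T ~ Normal(μ,σ), so the p-quantile of ln T is μ + z_p·σ.
ln(5) = 1.609 and ln(31) = 3.434; z_{0.08} = -1.405, z_{0.84} = 0.9945.
σ = (3.434 − 1.609)/(0.9945 − (-1.405)) = 0.760.
μ = 1.609 − (-1.405)·0.760 = 2.678.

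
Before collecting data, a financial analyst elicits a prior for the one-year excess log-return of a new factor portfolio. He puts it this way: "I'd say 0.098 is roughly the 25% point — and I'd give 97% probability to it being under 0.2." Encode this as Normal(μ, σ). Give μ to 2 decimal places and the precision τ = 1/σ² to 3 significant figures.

μ = 0.12, τ = 628

For Normal(μ,σ), the p-quantile is μ + z_p·σ. Here z_{0.25} = -0.6745, z_{0.97} = 1.881.
So 0.098 = μ − 0.6745σ and 0.2 = μ + 1.881σ.
Subtracting: σ = (0.2 − 0.098)/(1.881 − (-0.6745)) = 0.04.
Then μ = 0.098 − (-0.6745)·0.04 = 0.12.
Precision τ = 1/σ² = 1/0.03992² = 628.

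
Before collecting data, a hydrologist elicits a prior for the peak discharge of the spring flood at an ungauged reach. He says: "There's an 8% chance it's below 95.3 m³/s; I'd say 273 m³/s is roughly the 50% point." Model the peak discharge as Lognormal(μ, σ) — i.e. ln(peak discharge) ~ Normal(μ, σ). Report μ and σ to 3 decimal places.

μ ≈ 5.609, σ ≈ 0.749

If T ~ Lognormal(μ,σ) then ln T ~ Normal(μ,σ), so the p-quantile of ln T is μ + z_p·σ.
ln(95.3) = 4.557 and ln(273) = 5.609; z_{0.08} = -1.405, z_{0.5} = 0.
σ = (5.609 − 4.557)/(0 − (-1.405)) = 0.749.
μ = 4.557 − (-1.405)·0.749 = 5.609.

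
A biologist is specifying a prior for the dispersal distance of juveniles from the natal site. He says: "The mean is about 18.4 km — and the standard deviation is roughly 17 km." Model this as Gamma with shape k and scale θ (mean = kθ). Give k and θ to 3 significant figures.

For Gamma(k, scale θ): mean = kθ, variance = kθ², so CV = 1/√k.
CV = SD/mean = 17/18.4 = 0.9239, hence k = 1/CV² = 1.17.
Then θ = mean/k = 18.4/1.17 = 15.7.

k ≈ 1.17, θ ≈ 15.7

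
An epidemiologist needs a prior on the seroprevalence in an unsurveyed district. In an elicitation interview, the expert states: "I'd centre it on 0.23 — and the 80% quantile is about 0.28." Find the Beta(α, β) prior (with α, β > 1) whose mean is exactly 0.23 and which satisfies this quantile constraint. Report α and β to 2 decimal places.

α ≈ 10.96, β ≈ 36.69

With mean 0.23 fixed, write α = 0.23s, β = 0.77s where s = α+β.
Need P(θ < 0.28) = 0.8 under Beta(0.23s, 0.77s). Normal approximation: (q−m)/√(m(1−m)/s) ≈ z_{0.8} = 0.842, so s ≈ 0.23·0.77·(0.842)²/(0.28−0.23)² = 50.2.
At s = 50.2: P(θ<0.28) ≈ 0.805. Adjusting to match 0.8 gives s ≈ 47.66.
So α = 0.23·47.66 ≈ 10.96, β = 0.77·47.66 ≈ 36.69.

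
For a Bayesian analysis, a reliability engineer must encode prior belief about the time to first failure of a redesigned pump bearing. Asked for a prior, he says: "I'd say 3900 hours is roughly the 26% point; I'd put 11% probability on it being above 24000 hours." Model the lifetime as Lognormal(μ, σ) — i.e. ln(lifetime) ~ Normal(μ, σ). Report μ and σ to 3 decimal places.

μ ≈ 8.894, σ ≈ 0.972

If T ~ Lognormal(μ,σ) then ln T ~ Normal(μ,σ), so the p-quantile of ln T is μ + z_p·σ.
ln(3900) = 8.269 and ln(24000) = 10.09; z_{0.26} = -0.6433, z_{0.89} = 1.227.
σ = (10.09 − 8.269)/(1.227 − (-0.6433)) = 0.972.
μ = 8.269 − (-0.6433)·0.972 = 8.894.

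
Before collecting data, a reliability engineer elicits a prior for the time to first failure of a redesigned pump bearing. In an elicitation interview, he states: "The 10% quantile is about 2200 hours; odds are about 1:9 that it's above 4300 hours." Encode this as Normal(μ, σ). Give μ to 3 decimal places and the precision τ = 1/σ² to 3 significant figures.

μ = 3250.000, τ = 1.49e-06

For Normal(μ,σ), the p-quantile is μ + z_p·σ. Here z_{0.1} = -1.282, z_{0.9} = 1.282.
So 2200 = μ − 1.282σ and 4300 = μ + 1.282σ.
Subtracting: σ = (4300 − 2200)/(1.282 − (-1.282)) = 819.319.
Then μ = 2200 − (-1.282)·819.319 = 3250.000.
Precision τ = 1/σ² = 1/819.3² = 1.49e-06.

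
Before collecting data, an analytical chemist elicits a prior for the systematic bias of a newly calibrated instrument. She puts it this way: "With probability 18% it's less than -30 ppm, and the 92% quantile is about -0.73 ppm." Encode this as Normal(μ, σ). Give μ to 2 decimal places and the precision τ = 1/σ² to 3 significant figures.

For Normal(μ,σ), the p-quantile is μ + z_p·σ. Here z_{0.18} = -0.9154, z_{0.92} = 1.405.
So -30 = μ − 0.9154σ and -0.73 = μ + 1.405σ.
Subtracting: σ = (-0.73 − -30)/(1.405 − (-0.9154)) = 12.61.
Then μ = -30 − (-0.9154)·12.61 = -18.45.
Precision τ = 1/σ² = 1/12.61² = 0.00628.

μ = -18.45, τ = 0.00628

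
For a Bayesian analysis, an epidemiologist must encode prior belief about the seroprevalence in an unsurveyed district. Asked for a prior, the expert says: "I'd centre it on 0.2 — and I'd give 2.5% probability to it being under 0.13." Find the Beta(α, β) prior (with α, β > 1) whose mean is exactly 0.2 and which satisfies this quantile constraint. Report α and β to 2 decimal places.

With mean 0.2 fixed, write α = 0.2s, β = 0.8s where s = α+β.
Need P(θ < 0.13) = 0.025 under Beta(0.2s, 0.8s). Normal approximation: (q−m)/√(m(1−m)/s) ≈ z_{0.025} = -1.96, so s ≈ 0.2·0.8·(-1.96)²/(0.13−0.2)² = 125.4.
At s = 125.4: P(θ<0.13) ≈ 0.016. Adjusting to match 0.025 gives s ≈ 106.48.
So α = 0.2·106.48 ≈ 21.30, β = 0.8·106.48 ≈ 85.19.

α ≈ 21.30, β ≈ 85.19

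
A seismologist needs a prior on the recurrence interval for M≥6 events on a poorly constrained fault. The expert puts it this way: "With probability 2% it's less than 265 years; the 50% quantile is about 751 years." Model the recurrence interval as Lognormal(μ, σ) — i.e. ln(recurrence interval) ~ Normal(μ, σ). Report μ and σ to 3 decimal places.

If T ~ Lognormal(μ,σ) then ln T ~ Normal(μ,σ), so the p-quantile of ln T is μ + z_p·σ.
ln(265) = 5.58 and ln(751) = 6.621; z_{0.02} = -2.054, z_{0.5} = 0.
σ = (6.621 − 5.58)/(0 − (-2.054)) = 0.507.
μ = 5.58 − (-2.054)·0.507 = 6.621.

μ ≈ 6.621, σ ≈ 0.507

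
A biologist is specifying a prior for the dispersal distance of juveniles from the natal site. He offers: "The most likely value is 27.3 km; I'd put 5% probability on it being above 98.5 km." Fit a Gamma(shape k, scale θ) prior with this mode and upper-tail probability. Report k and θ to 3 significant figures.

Gamma(k,θ) with k>1 has mode (k−1)θ, so θ = 27.3/(k−1).
Need P(X < 98.5) = 0.95 with θ tied to k this way. Start at k = 2, θ = 27.3: P(X<98.5) ≈ 0.875.
Too low — raise k to concentrate. Iterating converges to k ≈ 2.56.
Then θ = 27.3/(2.56−1) ≈ 17.5.

k ≈ 2.56, θ ≈ 17.5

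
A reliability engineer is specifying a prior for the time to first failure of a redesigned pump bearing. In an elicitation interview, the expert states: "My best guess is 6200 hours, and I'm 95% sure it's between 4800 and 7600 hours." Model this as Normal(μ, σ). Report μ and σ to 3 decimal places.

μ = 6200.000, σ = 714.299

A symmetric 95% interval runs μ ± z·σ with z = 1.96.
Half-width = 1400, so σ = 1400/1.96 = 714.299.
μ is the stated best guess, 6200.000.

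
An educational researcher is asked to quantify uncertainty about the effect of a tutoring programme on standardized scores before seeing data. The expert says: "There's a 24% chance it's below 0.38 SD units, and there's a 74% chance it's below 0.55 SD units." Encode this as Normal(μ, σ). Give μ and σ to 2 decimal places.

μ = 0.47, σ = 0.13

The p-quantile of Normal(μ,σ) is μ + z_p·σ, with z_{0.24} = -0.7063 and z_{0.74} = 0.6433.
Eliminate σ: μ = (z₂·x₁ − z₁·x₂)/(z₂ − z₁) = (0.6433·0.38 − (-0.7063)·0.55)/1.35 = 0.47.
Then σ = (x₂ − x₁)/(z₂ − z₁) = (0.55 − 0.38)/1.35 = 0.13.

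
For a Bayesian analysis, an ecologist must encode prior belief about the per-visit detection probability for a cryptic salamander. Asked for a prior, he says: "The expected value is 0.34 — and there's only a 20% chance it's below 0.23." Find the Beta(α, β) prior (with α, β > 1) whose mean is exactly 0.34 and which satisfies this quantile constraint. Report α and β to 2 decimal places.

α ≈ 4.62, β ≈ 8.98

With mean 0.34 fixed, write α = 0.34s, β = 0.66s where s = α+β.
Need P(θ < 0.23) = 0.2 under Beta(0.34s, 0.66s). Normal approximation: (q−m)/√(m(1−m)/s) ≈ z_{0.2} = -0.842, so s ≈ 0.34·0.66·(-0.842)²/(0.23−0.34)² = 13.1.
At s = 13.1: P(θ<0.23) ≈ 0.205. Adjusting to match 0.2 gives s ≈ 13.60.
So α = 0.34·13.60 ≈ 4.62, β = 0.66·13.60 ≈ 8.98.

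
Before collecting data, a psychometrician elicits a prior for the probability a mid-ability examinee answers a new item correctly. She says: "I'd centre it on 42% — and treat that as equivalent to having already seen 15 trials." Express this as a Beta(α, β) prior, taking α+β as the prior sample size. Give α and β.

Under the effective-sample-size interpretation, Beta(α, β) has prior mean α/(α+β) and prior sample size α+β.
So α+β = 15 and α/(α+β) = 0.42, giving α = 0.42·15 = 6.3 and β = 15 − 6.3 = 8.7.

α = 6.3, β = 8.7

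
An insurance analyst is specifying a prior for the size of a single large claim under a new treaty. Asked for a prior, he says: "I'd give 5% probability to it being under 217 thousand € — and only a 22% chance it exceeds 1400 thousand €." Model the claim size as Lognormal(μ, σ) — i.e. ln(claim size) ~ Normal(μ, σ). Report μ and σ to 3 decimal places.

If T ~ Lognormal(μ,σ) then ln T ~ Normal(μ,σ), so the p-quantile of ln T is μ + z_p·σ.
ln(217) = 5.38 and ln(1400) = 7.244; z_{0.05} = -1.645, z_{0.78} = 0.7722.
σ = (7.244 − 5.38)/(0.7722 − (-1.645)) = 0.771.
μ = 5.38 − (-1.645)·0.771 = 6.649.

μ ≈ 6.649, σ ≈ 0.771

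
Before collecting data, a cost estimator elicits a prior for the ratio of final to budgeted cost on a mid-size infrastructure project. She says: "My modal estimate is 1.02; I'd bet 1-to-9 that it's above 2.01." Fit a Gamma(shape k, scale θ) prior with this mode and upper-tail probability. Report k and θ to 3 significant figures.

Gamma(k,θ) with k>1 has mode (k−1)θ, so θ = 1.02/(k−1).
Need P(X < 2.01) = 0.9 with θ tied to k this way. Start at k = 2, θ = 1.02: P(X<2.01) ≈ 0.586.
Too low — raise k to concentrate. Iterating converges to k ≈ 5.16.
Then θ = 1.02/(5.16−1) ≈ 0.245.

k ≈ 5.16, θ ≈ 0.245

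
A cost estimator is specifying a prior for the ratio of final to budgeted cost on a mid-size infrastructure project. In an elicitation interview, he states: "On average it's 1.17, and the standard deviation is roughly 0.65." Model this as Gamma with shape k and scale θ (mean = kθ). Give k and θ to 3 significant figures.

k ≈ 3.24, θ ≈ 0.361

For Gamma(k, scale θ): mean = kθ, variance = kθ², so CV = 1/√k.
CV = SD/mean = 0.65/1.17 = 0.5556, hence k = 1/CV² = 3.24.
Then θ = mean/k = 1.17/3.24 = 0.361.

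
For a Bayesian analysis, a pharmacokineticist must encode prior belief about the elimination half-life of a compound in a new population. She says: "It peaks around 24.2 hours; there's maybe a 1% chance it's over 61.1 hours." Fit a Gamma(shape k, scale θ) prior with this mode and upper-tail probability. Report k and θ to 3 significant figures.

k ≈ 6.46, θ ≈ 4.43

Gamma(k,θ) with k>1 has mode (k−1)θ, so θ = 24.2/(k−1).
Need P(X < 61.1) = 0.99 with θ tied to k this way. Start at k = 2, θ = 24.2: P(X<61.1) ≈ 0.718.
Too low — raise k to concentrate. Iterating converges to k ≈ 6.46.
Then θ = 24.2/(6.46−1) ≈ 4.43.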